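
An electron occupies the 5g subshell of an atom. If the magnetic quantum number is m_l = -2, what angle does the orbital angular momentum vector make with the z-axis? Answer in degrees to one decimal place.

The 5g subshell has l = 4.
|L|² = l(l+1)ℏ² = 20ℏ², so |L| = 2√5 ℏ.
L_z = m_l ℏ = −2ℏ.
cos θ = L_z/|L| = -2/√20, so θ ≈ 116.6°.

θ ≈ 116.6°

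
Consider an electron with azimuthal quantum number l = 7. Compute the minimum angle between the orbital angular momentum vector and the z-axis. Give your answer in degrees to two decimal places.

|L| = ℏ√(l(l+1)) = 2√14 ℏ.
The smallest angle corresponds to the largest L_z, i.e. m_l = l = 7, giving L_z = 7ℏ.
cos θ_min = 7/√56, so θ_min ≈ 20.70°.

θ_min ≈ 20.70°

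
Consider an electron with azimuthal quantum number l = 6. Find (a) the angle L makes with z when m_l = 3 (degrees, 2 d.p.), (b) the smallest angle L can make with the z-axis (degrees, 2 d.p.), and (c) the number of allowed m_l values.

For m_l = 3: cos θ = 3/√42, θ ≈ 62.42°.
cos θ_min = 6/√42, so θ_min ≈ 22.21°.
There are 2l+1 = 13 values of m_l.

θ(m_l=3) ≈ 62.42°; θ_min ≈ 22.21°; 13 values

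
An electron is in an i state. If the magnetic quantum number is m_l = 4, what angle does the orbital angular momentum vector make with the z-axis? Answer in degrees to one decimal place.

θ ≈ 51.9°

For an i orbital, l = 6.
|L| = ℏ√(l(l+1)) = √42 ℏ.
L_z = m_l ℏ = 4ℏ.
cos θ = L_z/|L| = 4/√42, so θ ≈ 51.9°.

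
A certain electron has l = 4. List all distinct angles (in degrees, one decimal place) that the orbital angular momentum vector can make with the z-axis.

θ ∈ {26.6°, 47.9°, 63.4°, 77.1°, 90.0°, 102.9°, 116.6°, 132.1°, 153.4°}

|L| = ℏ√(l(l+1)) = 2√5 ℏ.
cos θ = m_l/√20 for each m_l ∈ {-4, -3, -2, -1, 0, 1, 2, 3, 4}.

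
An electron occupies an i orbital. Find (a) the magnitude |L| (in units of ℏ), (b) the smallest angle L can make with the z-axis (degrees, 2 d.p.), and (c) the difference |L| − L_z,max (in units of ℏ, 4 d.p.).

|L| = √42 ℏ ≈ 6.481ℏ; θ_min ≈ 22.21°; |L|−L_z,max ≈ 0.4807ℏ

I corresponds to l = 6.
|L| = ℏ√(6·7) = √42 ℏ ≈ 6.481ℏ.
cos θ_min = 6/√42, so θ_min ≈ 22.21°.
|L| − L_z,max = (√42 − 6)ℏ ≈ 0.4807ℏ.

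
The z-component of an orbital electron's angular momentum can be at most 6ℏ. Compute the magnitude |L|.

|L| = √42 ℏ ≈ 6.481ℏ

Since max m_l = l, l = 6.
|L| = ℏ√(l(l+1)) = √42 ℏ.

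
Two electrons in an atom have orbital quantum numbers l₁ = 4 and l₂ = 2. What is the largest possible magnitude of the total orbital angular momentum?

By the triangle rule, |l₁ − l₂| ≤ L ≤ l₁ + l₂.
L ∈ {2, 3, 4, 5, 6}.
The largest magnitude corresponds to L = 6: |L_tot| = ℏ√(6·7) = √42 ℏ.

|L_tot|_max = √42 ℏ ≈ 6.481ℏ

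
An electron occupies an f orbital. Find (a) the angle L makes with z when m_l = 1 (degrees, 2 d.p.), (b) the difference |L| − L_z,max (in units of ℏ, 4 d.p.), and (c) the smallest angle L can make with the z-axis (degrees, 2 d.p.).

θ(m_l=1) ≈ 73.22°; |L|−L_z,max ≈ 0.4641ℏ; θ_min ≈ 30.00°

An f state has l = 3.
For m_l = 1: cos θ = 1/√12, θ ≈ 73.22°.
|L| − L_z,max = (2√3 − 3)ℏ ≈ 0.4641ℏ.
cos θ_min = 3/√12, so θ_min ≈ 30.00°.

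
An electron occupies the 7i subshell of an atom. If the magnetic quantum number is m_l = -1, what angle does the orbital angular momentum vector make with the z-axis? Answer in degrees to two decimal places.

θ ≈ 98.88°

For 7i, l = 6.
|L|² = l(l+1)ℏ² = 42ℏ², so |L| = √42 ℏ.
L_z = m_l ℏ = −1ℏ.
cos θ = L_z/|L| = -1/√42, so θ ≈ 98.88°.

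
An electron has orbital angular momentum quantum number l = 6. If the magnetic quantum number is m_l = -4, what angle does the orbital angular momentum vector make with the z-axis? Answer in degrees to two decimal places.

θ ≈ 128.11°

|L| = ℏ√(l(l+1)) = √42 ℏ.
L_z = m_l ℏ = −4ℏ.
cos θ = L_z/|L| = -4/√42, so θ ≈ 128.11°.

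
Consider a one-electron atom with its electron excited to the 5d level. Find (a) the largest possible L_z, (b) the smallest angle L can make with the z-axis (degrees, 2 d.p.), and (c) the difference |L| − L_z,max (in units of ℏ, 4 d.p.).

The 5d level has l = 2.
L_z,max = lℏ = 2ℏ.
cos θ_min = 2/√6, so θ_min ≈ 35.26°.
|L| − L_z,max = (√6 − 2)ℏ ≈ 0.4495ℏ.

L_z,max = 2ℏ; θ_min ≈ 35.26°; |L|−L_z,max ≈ 0.4495ℏ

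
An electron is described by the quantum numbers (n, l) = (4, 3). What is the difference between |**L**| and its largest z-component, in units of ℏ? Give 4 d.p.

|L| − L_z,max ≈ 0.4641ℏ

|L| = 2√3 ℏ ≈ 3.4641ℏ, while L_z,max = lℏ = 3ℏ.
The difference is (2√3 − 3)ℏ ≈ 0.4641ℏ.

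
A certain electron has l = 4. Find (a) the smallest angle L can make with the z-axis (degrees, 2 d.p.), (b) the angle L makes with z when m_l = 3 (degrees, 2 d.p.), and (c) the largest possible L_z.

cos θ_min = 4/√20, so θ_min ≈ 26.57°.
For m_l = 3: cos θ = 3/√20, θ ≈ 47.87°.
L_z,max = lℏ = 4ℏ.

θ_min ≈ 26.57°; θ(m_l=3) ≈ 47.87°; L_z,max = 4ℏ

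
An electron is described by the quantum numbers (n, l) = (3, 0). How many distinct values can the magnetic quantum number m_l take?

The number of m_l values is 2l + 1 = 2·0 + 1 = 1.

1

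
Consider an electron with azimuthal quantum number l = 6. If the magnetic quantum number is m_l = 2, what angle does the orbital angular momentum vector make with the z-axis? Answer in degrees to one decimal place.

θ ≈ 72.0°

|L| = ℏ√(l(l+1)) = √42 ℏ.
L_z = m_l ℏ = 2ℏ.
cos θ = L_z/|L| = 2/√42, so θ ≈ 72.0°.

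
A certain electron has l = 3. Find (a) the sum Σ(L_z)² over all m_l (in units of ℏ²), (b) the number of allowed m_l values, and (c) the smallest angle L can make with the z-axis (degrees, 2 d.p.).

Σ(L_z)² = 28 ℏ²; 7 values; θ_min ≈ 30.00°

Σ m_l² = 28, so Σ(L_z)² = 28 ℏ².
There are 2l+1 = 7 values of m_l.
cos θ_min = 3/√12, so θ_min ≈ 30.00°.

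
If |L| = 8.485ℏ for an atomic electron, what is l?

(|L|/ℏ)² = l(l+1) = 72.
l² + l − 72 = 0 ⇒ l = 8.

l = 8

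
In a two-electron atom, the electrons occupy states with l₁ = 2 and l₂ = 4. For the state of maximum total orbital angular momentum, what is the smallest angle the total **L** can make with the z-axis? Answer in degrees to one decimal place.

θ_min ≈ 22.2°

The total orbital quantum number L ranges from |l₁ − l₂| to l₁ + l₂ in integer steps.
Allowed values: L = 2, 3, 4, 5, 6.
The maximum is L = 6, with |L_tot| = ℏ√(6·7) = √42 ℏ.
The minimum angle with z is arccos(6/√42) ≈ 22.2°.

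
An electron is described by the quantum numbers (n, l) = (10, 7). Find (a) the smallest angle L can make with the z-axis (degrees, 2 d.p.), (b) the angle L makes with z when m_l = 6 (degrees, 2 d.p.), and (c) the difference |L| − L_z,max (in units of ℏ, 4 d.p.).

θ_min ≈ 20.70°; θ(m_l=6) ≈ 36.70°; |L|−L_z,max ≈ 0.4833ℏ

cos θ_min = 7/√56, so θ_min ≈ 20.70°.
For m_l = 6: cos θ = 6/√56, θ ≈ 36.70°.
|L| − L_z,max = (2√14 − 7)ℏ ≈ 0.4833ℏ.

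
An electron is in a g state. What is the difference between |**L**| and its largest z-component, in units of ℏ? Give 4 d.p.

|L| − L_z,max ≈ 0.4721ℏ

For a g orbital, l = 4.
|L| = 2√5 ℏ ≈ 4.4721ℏ, while L_z,max = lℏ = 4ℏ.
The difference is (2√5 − 4)ℏ ≈ 0.4721ℏ.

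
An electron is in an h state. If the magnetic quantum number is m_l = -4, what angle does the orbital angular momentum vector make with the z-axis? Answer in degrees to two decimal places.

An h state has l = 5.
|L| = √(l(l+1)) ℏ = √30 ℏ.
L_z = m_l ℏ = −4ℏ.
cos θ = L_z/|L| = -4/√30, so θ ≈ 136.91°.

θ ≈ 136.91°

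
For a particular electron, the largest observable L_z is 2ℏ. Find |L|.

The maximum L_z equals lℏ, giving l = 2.
|L| = ℏ√(l(l+1)) = √6 ℏ.

|L| = √6 ℏ ≈ 2.449ℏ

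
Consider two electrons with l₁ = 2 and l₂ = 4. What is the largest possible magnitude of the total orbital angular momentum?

L runs from |2 − 4| = 2 to 2 + 4 = 6.
So L can be 2, 3, 4, 5, 6.
The largest magnitude corresponds to L = 6: |L_tot| = ℏ√(6·7) = √42 ℏ.

|L_tot|_max = √42 ℏ ≈ 6.481ℏ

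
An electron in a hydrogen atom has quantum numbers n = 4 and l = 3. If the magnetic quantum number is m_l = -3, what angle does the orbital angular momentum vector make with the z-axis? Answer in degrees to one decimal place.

|L|² = l(l+1)ℏ² = 12ℏ², so |L| = 2√3 ℏ.
L_z = m_l ℏ = −3ℏ.
cos θ = L_z/|L| = -3/√12, so θ ≈ 150.0°.

θ ≈ 150.0°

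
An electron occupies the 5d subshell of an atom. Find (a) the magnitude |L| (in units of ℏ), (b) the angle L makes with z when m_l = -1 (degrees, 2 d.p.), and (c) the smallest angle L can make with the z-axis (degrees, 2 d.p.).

|L| = √6 ℏ ≈ 2.449ℏ; θ(m_l=-1) ≈ 114.09°; θ_min ≈ 35.26°

For 5d, l = 2.
|L| = ℏ√(2·3) = √6 ℏ ≈ 2.449ℏ.
For m_l = -1: cos θ = -1/√6, θ ≈ 114.09°.
cos θ_min = 2/√6, so θ_min ≈ 35.26°.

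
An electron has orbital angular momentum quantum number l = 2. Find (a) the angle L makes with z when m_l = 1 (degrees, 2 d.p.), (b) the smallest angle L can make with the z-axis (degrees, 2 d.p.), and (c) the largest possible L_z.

For m_l = 1: cos θ = 1/√6, θ ≈ 65.91°.
cos θ_min = 2/√6, so θ_min ≈ 35.26°.
L_z,max = lℏ = 2ℏ.

θ(m_l=1) ≈ 65.91°; θ_min ≈ 35.26°; L_z,max = 2ℏ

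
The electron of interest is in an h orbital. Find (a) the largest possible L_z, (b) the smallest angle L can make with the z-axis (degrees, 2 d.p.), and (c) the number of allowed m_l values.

L_z,max = 5ℏ; θ_min ≈ 24.09°; 11 values

For an h orbital, l = 5.
L_z,max = lℏ = 5ℏ.
cos θ_min = 5/√30, so θ_min ≈ 24.09°.
There are 2l+1 = 11 values of m_l.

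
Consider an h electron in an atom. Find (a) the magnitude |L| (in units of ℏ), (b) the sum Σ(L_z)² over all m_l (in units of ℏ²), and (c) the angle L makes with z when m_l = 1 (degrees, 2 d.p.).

|L| = √30 ℏ ≈ 5.477ℏ; Σ(L_z)² = 110 ℏ²; θ(m_l=1) ≈ 79.48°

For an h orbital, l = 5.
|L| = ℏ√(5·6) = √30 ℏ ≈ 5.477ℏ.
Σ m_l² = 110, so Σ(L_z)² = 110 ℏ².
For m_l = 1: cos θ = 1/√30, θ ≈ 79.48°.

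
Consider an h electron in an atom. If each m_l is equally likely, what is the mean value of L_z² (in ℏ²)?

H corresponds to l = 5.
The allowed m_l values are -5, -4, -3, -2, -1, 0, 1, 2, 3, 4, 5.
Average of L_z² over 11 states: 110/11 ℏ² = 10 ℏ².

⟨L_z²⟩ = 10 ℏ²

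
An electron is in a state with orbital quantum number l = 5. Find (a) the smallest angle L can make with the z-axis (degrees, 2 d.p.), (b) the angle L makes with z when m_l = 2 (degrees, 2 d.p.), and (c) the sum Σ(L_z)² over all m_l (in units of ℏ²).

cos θ_min = 5/√30, so θ_min ≈ 24.09°.
For m_l = 2: cos θ = 2/√30, θ ≈ 68.58°.
Σ m_l² = 110, so Σ(L_z)² = 110 ℏ².

θ_min ≈ 24.09°; θ(m_l=2) ≈ 68.58°; Σ(L_z)² = 110 ℏ²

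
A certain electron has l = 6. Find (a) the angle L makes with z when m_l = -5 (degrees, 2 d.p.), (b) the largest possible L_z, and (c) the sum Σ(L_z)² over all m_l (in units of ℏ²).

For m_l = -5: cos θ = -5/√42, θ ≈ 140.49°.
L_z,max = lℏ = 6ℏ.
Σ m_l² = 182, so Σ(L_z)² = 182 ℏ².

θ(m_l=-5) ≈ 140.49°; L_z,max = 6ℏ; Σ(L_z)² = 182 ℏ²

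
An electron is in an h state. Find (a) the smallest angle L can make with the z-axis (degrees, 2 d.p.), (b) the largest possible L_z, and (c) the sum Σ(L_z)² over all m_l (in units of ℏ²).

For an h orbital, l = 5.
cos θ_min = 5/√30, so θ_min ≈ 24.09°.
L_z,max = lℏ = 5ℏ.
Σ m_l² = 110, so Σ(L_z)² = 110 ℏ².

θ_min ≈ 24.09°; L_z,max = 5ℏ; Σ(L_z)² = 110 ℏ²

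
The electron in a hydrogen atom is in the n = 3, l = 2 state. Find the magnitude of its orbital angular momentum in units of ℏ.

|L| = ℏ√(l(l+1)) = ℏ√(2·3) = √6 ℏ

|L| = √6 ℏ ≈ 2.449ℏ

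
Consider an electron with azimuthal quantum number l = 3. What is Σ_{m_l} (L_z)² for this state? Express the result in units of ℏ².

Σ(L_z)² = 28 ℏ²

The allowed m_l values are -3, -2, -1, 0, 1, 2, 3.
Σ m_l² = l(l+1)(2l+1)/3 = 3·4·7/3 = 28.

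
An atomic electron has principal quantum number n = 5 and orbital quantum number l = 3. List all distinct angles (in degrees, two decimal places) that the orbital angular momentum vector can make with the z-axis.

θ ∈ {30.00°, 54.74°, 73.22°, 90.00°, 106.78°, 125.26°, 150.00°}

|L| = ℏ√(l(l+1)) = 2√3 ℏ.
cos θ = m_l/√12 for each m_l ∈ {-3, -2, -1, 0, 1, 2, 3}.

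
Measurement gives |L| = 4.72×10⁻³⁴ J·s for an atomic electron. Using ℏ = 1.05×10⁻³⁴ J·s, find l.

Dividing by ℏ: |L|/ℏ ≈ 4.495.
(|L|/ℏ)² = l(l+1) ≈ 20.21 ⇒ l = 4.

l = 4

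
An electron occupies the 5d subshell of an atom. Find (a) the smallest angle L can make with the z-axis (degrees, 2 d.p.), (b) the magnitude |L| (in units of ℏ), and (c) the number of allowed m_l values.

θ_min ≈ 35.26°; |L| = √6 ℏ ≈ 2.449ℏ; 5 values

5d means n = 5, l = 2.
cos θ_min = 2/√6, so θ_min ≈ 35.26°.
|L| = ℏ√(2·3) = √6 ℏ ≈ 2.449ℏ.
There are 2l+1 = 5 values of m_l.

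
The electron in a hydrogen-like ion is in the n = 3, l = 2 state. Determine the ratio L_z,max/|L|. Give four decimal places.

|L| = √6 ℏ ≈ 2.4495ℏ, while L_z,max = lℏ = 2ℏ.
L_z,max/|L| = 2/√6 = 0.8165.

L_z,max/|L| = 0.8165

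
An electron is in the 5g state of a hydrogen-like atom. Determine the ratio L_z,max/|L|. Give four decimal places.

L_z,max/|L| = 0.8944

The 5g subshell has l = 4.
|L| = 2√5 ℏ ≈ 4.4721ℏ, while L_z,max = lℏ = 4ℏ.
L_z,max/|L| = 4/√20 = 0.8944.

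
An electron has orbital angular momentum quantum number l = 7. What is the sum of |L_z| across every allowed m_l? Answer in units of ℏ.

Σ|L_z| = 56 ℏ

m_l ∈ {-7, -6, -5, -4, -3, -2, -1, 0, 1, 2, 3, 4, 5, 6, 7}.
Σ|m_l| = 2·7(7+1)/2 = 56.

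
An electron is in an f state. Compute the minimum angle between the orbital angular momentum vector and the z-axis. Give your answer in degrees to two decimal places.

θ_min ≈ 30.00°

F corresponds to l = 3.
|L|² = l(l+1)ℏ² = 12ℏ², so |L| = 2√3 ℏ.
The smallest angle corresponds to the largest L_z, i.e. m_l = l = 3, giving L_z = 3ℏ.
cos θ_min = 3/√12, so θ_min ≈ 30.00°.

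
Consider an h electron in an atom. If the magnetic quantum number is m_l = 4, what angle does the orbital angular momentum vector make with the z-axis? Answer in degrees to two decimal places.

θ ≈ 43.09°

An h state has l = 5.
|L| = √(l(l+1)) ℏ = √30 ℏ.
L_z = m_l ℏ = 4ℏ.
cos θ = L_z/|L| = 4/√30, so θ ≈ 43.09°.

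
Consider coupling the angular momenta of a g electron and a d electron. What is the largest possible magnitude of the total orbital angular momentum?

|L_tot|_max = √42 ℏ ≈ 6.481ℏ

Angular momentum addition gives L = |l₁ − l₂|, …, l₁ + l₂.
L ∈ {2, 3, 4, 5, 6}.
The largest magnitude corresponds to L = 6: |L_tot| = ℏ√(6·7) = √42 ℏ.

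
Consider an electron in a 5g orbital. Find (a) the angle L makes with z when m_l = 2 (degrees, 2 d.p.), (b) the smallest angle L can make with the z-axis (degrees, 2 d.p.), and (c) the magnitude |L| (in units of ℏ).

5g means n = 5, l = 4.
For m_l = 2: cos θ = 2/√20, θ ≈ 63.43°.
cos θ_min = 4/√20, so θ_min ≈ 26.57°.
|L| = ℏ√(4·5) = 2√5 ℏ ≈ 4.472ℏ.

θ(m_l=2) ≈ 63.43°; θ_min ≈ 26.57°; |L| = 2√5 ℏ ≈ 4.472ℏ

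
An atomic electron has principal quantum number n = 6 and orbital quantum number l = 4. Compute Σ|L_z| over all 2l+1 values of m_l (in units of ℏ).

Σ|L_z| = 20 ℏ

m_l ∈ {-4, -3, -2, -1, 0, 1, 2, 3, 4}.
Σ|m_l| = l(l+1) = 20.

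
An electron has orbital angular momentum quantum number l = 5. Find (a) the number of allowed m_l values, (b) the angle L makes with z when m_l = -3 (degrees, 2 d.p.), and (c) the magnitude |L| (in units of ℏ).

There are 2l+1 = 11 values of m_l.
For m_l = -3: cos θ = -3/√30, θ ≈ 123.21°.
|L| = ℏ√(5·6) = √30 ℏ ≈ 5.477ℏ.

11 values; θ(m_l=-3) ≈ 123.21°; |L| = √30 ℏ ≈ 5.477ℏ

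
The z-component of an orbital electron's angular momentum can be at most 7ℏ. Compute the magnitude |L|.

The maximum L_z equals lℏ, giving l = 7.
|L| = ℏ√(l(l+1)) = 2√14 ℏ.

|L| = 2√14 ℏ ≈ 7.483ℏ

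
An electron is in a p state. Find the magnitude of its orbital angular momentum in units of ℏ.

P corresponds to l = 1.
|L| = ℏ√(l(l+1)) = ℏ√(1·2) = √2 ℏ

|L| = √2 ℏ ≈ 1.414ℏ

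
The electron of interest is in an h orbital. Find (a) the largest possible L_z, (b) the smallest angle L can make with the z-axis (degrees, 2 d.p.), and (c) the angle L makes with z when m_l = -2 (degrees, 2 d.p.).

L_z,max = 5ℏ; θ_min ≈ 24.09°; θ(m_l=-2) ≈ 111.42°

The letter h corresponds to l = 5.
L_z,max = lℏ = 5ℏ.
cos θ_min = 5/√30, so θ_min ≈ 24.09°.
For m_l = -2: cos θ = -2/√30, θ ≈ 111.42°.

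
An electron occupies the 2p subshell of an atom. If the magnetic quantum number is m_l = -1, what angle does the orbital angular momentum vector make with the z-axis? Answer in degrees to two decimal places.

2p means n = 2, l = 1.
|L|² = l(l+1)ℏ² = 2ℏ², so |L| = √2 ℏ.
L_z = m_l ℏ = −1ℏ.
cos θ = L_z/|L| = -1/√2, so θ ≈ 135.00°.

θ ≈ 135.00°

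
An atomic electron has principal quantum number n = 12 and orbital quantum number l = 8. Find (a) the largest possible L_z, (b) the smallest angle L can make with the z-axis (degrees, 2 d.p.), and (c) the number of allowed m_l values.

L_z,max = lℏ = 8ℏ.
cos θ_min = 8/√72, so θ_min ≈ 19.47°.
There are 2l+1 = 17 values of m_l.

L_z,max = 8ℏ; θ_min ≈ 19.47°; 17 values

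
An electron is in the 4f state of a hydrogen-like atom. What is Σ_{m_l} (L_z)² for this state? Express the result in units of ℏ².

Σ(L_z)² = 28 ℏ²

4f means n = 4, l = 3.
m_l runs from −3 to 3, i.e. {-3, -2, -1, 0, 1, 2, 3}.
Summing m² from −3 to 3: Σ m_l² = 28.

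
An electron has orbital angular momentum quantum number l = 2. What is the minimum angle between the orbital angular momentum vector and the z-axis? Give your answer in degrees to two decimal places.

|L| = ℏ√(l(l+1)) = √6 ℏ.
The smallest angle corresponds to the largest L_z, i.e. m_l = l = 2, giving L_z = 2ℏ.
cos θ_min = 2/√6, so θ_min ≈ 35.26°.

θ_min ≈ 35.26°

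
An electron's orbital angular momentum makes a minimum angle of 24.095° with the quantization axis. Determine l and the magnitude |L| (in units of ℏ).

l = 5, |L| = √30 ℏ ≈ 5.477ℏ

At minimum angle, m_l = l, so cos θ = l/√(l(l+1)); cos²θ = l/(l+1) = 0.8333.
Thus l = 0.8333/(1 − 0.8333) ≈ 5.
Then |L| = ℏ√(5·6) = √30 ℏ.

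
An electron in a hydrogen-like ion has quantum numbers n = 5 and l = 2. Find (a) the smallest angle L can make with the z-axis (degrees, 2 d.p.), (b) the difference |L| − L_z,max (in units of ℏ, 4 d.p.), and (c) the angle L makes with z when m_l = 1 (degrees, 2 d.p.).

cos θ_min = 2/√6, so θ_min ≈ 35.26°.
|L| − L_z,max = (√6 − 2)ℏ ≈ 0.4495ℏ.
For m_l = 1: cos θ = 1/√6, θ ≈ 65.91°.

θ_min ≈ 35.26°; |L|−L_z,max ≈ 0.4495ℏ; θ(m_l=1) ≈ 65.91°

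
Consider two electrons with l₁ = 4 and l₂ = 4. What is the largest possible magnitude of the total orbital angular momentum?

|L_tot|_max = 6√2 ℏ ≈ 8.485ℏ

By the triangle rule, |l₁ − l₂| ≤ L ≤ l₁ + l₂.
Allowed values: L = 0, 1, 2, 3, 4, 5, 6, 7, 8.
The largest magnitude corresponds to L = 8: |L_tot| = ℏ√(8·9) = 6√2 ℏ.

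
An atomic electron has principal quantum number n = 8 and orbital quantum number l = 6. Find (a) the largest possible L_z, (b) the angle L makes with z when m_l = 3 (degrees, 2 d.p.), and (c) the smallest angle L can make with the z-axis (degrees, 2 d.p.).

L_z,max = 6ℏ; θ(m_l=3) ≈ 62.42°; θ_min ≈ 22.21°

L_z,max = lℏ = 6ℏ.
For m_l = 3: cos θ = 3/√42, θ ≈ 62.42°.
cos θ_min = 6/√42, so θ_min ≈ 22.21°.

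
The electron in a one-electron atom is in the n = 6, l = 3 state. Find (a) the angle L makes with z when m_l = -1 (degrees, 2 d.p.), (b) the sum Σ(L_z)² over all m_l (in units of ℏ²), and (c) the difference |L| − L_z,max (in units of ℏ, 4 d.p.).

θ(m_l=-1) ≈ 106.78°; Σ(L_z)² = 28 ℏ²; |L|−L_z,max ≈ 0.4641ℏ

For m_l = -1: cos θ = -1/√12, θ ≈ 106.78°.
Σ m_l² = 28, so Σ(L_z)² = 28 ℏ².
|L| − L_z,max = (2√3 − 3)ℏ ≈ 0.4641ℏ.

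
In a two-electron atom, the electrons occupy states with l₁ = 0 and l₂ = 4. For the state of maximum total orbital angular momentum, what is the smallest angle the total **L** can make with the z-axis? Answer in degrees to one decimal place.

θ_min ≈ 26.6°

The total orbital quantum number L ranges from |l₁ − l₂| to l₁ + l₂ in integer steps.
So L can be 4.
The maximum is L = 4, with |L_tot| = ℏ√(4·5) = 2√5 ℏ.
The minimum angle with z is arccos(4/√20) ≈ 26.6°.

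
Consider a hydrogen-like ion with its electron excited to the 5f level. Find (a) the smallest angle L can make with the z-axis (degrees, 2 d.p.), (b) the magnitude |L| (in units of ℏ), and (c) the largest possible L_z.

θ_min ≈ 30.00°; |L| = 2√3 ℏ ≈ 3.464ℏ; L_z,max = 3ℏ

The 5f level has l = 3.
cos θ_min = 3/√12, so θ_min ≈ 30.00°.
|L| = ℏ√(3·4) = 2√3 ℏ ≈ 3.464ℏ.
L_z,max = lℏ = 3ℏ.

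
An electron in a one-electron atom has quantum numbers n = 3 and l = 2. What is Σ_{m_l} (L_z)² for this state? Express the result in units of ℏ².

Σ(L_z)² = 10 ℏ²

m_l runs from −2 to 2, i.e. {-2, -1, 0, 1, 2}.
Summing m² from −2 to 2: Σ m_l² = 10.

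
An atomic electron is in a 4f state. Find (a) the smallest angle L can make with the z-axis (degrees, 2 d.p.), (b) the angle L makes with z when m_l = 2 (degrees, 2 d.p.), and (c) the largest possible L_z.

4f means n = 4, l = 3.
cos θ_min = 3/√12, so θ_min ≈ 30.00°.
For m_l = 2: cos θ = 2/√12, θ ≈ 54.74°.
L_z,max = lℏ = 3ℏ.

θ_min ≈ 30.00°; θ(m_l=2) ≈ 54.74°; L_z,max = 3ℏ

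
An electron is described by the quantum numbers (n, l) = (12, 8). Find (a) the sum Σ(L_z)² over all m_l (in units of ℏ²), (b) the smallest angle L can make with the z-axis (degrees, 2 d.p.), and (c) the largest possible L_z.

Σ m_l² = 408, so Σ(L_z)² = 408 ℏ².
cos θ_min = 8/√72, so θ_min ≈ 19.47°.
L_z,max = lℏ = 8ℏ.

Σ(L_z)² = 408 ℏ²; θ_min ≈ 19.47°; L_z,max = 8ℏ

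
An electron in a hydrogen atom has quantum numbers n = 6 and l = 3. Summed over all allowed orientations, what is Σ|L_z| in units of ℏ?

m_l ∈ {-3, -2, -1, 0, 1, 2, 3}.
Σ|m_l| = 2(1+2+…+3) = 12.

Σ|L_z| = 12 ℏ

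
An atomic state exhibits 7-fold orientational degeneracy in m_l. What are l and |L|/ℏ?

l = 3, |L| = 2√3 ℏ ≈ 3.464ℏ

2l + 1 = 7 ⇒ l = 3.
Then |L| = √(l(l+1)) ℏ = 2√3 ℏ.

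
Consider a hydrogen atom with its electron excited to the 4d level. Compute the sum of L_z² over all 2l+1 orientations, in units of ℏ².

Σ(L_z)² = 10 ℏ²

The 4d level has l = 2.
The allowed m_l values are -2, -1, 0, 1, 2.
Summing m² from −2 to 2: Σ m_l² = 10.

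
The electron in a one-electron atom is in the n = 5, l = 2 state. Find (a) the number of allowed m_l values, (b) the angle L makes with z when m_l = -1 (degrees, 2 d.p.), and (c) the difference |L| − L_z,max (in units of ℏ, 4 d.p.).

5 values; θ(m_l=-1) ≈ 114.09°; |L|−L_z,max ≈ 0.4495ℏ

There are 2l+1 = 5 values of m_l.
For m_l = -1: cos θ = -1/√6, θ ≈ 114.09°.
|L| − L_z,max = (√6 − 2)ℏ ≈ 0.4495ℏ.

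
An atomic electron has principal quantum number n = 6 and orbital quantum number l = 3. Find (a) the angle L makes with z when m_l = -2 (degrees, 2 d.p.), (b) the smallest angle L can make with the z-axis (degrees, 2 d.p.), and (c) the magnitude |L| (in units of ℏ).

For m_l = -2: cos θ = -2/√12, θ ≈ 125.26°.
cos θ_min = 3/√12, so θ_min ≈ 30.00°.
|L| = ℏ√(3·4) = 2√3 ℏ ≈ 3.464ℏ.

θ(m_l=-2) ≈ 125.26°; θ_min ≈ 30.00°; |L| = 2√3 ℏ ≈ 3.464ℏ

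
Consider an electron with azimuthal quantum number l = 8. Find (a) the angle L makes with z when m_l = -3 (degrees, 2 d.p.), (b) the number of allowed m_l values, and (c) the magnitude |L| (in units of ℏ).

θ(m_l=-3) ≈ 110.70°; 17 values; |L| = 6√2 ℏ ≈ 8.485ℏ

For m_l = -3: cos θ = -3/√72, θ ≈ 110.70°.
There are 2l+1 = 17 values of m_l.
|L| = ℏ√(8·9) = 6√2 ℏ ≈ 8.485ℏ.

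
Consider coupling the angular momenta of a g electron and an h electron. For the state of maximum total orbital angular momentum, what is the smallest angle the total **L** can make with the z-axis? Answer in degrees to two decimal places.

θ_min ≈ 18.43°

L runs from |4 − 5| = 1 to 4 + 5 = 9.
So L can be 1, 2, 3, 4, 5, 6, 7, 8, 9.
The maximum is L = 9, with |L_tot| = ℏ√(9·10) = 3√10 ℏ.
The minimum angle with z is arccos(9/√90) ≈ 18.43°.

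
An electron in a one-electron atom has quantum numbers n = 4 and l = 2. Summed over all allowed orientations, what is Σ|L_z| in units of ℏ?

The allowed m_l values are -2, -1, 0, 1, 2.
Σ|m_l| = 2·2(2+1)/2 = 6.

Σ|L_z| = 6 ℏ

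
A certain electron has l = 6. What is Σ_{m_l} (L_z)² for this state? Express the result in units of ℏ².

m_l ∈ {-6, -5, -4, -3, -2, -1, 0, 1, 2, 3, 4, 5, 6}.
Summing m² from −6 to 6: Σ m_l² = 182.

Σ(L_z)² = 182 ℏ²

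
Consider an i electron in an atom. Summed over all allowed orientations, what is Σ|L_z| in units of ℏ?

For an i orbital, l = 6.
The allowed m_l values are -6, -5, -4, -3, -2, -1, 0, 1, 2, 3, 4, 5, 6.
Σ|m_l| = l(l+1) = 42.

Σ|L_z| = 42 ℏ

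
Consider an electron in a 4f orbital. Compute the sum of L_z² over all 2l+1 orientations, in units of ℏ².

Σ(L_z)² = 28 ℏ²

4f means n = 4, l = 3.
m_l runs from −3 to 3, i.e. {-3, -2, -1, 0, 1, 2, 3}.
Summing m² from −3 to 3: Σ m_l² = 28.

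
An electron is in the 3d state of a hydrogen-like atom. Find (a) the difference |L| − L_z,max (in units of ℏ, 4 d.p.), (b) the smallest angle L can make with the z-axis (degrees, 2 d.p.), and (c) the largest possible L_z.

The 3d subshell has l = 2.
|L| − L_z,max = (√6 − 2)ℏ ≈ 0.4495ℏ.
cos θ_min = 2/√6, so θ_min ≈ 35.26°.
L_z,max = lℏ = 2ℏ.

|L|−L_z,max ≈ 0.4495ℏ; θ_min ≈ 35.26°; L_z,max = 2ℏ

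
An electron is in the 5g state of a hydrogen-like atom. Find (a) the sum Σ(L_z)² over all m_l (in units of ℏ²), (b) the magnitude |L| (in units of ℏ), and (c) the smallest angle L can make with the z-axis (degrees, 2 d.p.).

Σ(L_z)² = 60 ℏ²; |L| = 2√5 ℏ ≈ 4.472ℏ; θ_min ≈ 26.57°

For 5g, l = 4.
Σ m_l² = 60, so Σ(L_z)² = 60 ℏ².
|L| = ℏ√(4·5) = 2√5 ℏ ≈ 4.472ℏ.
cos θ_min = 4/√20, so θ_min ≈ 26.57°.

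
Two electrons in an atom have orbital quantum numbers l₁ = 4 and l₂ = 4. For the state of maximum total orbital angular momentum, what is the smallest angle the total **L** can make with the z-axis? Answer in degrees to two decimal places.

θ_min ≈ 19.47°

Angular momentum addition gives L = |l₁ − l₂|, …, l₁ + l₂.
So L can be 0, 1, 2, 3, 4, 5, 6, 7, 8.
The maximum is L = 8, with |L_tot| = ℏ√(8·9) = 6√2 ℏ.
The minimum angle with z is arccos(8/√72) ≈ 19.47°.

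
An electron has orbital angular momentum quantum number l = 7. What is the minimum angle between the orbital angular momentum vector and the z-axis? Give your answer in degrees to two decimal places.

|L|² = l(l+1)ℏ² = 56ℏ², so |L| = 2√14 ℏ.
The smallest angle corresponds to the largest L_z, i.e. m_l = l = 7, giving L_z = 7ℏ.
cos θ_min = 7/√56, so θ_min ≈ 20.70°.

θ_min ≈ 20.70°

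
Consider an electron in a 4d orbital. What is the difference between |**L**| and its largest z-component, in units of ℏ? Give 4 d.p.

|L| − L_z,max ≈ 0.4495ℏ

For 4d, l = 2.
|L| = √6 ℏ ≈ 2.4495ℏ, while L_z,max = lℏ = 2ℏ.
The difference is (√6 − 2)ℏ ≈ 0.4495ℏ.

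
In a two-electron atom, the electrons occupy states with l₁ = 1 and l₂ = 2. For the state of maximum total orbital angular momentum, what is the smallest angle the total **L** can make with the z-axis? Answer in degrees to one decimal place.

By the triangle rule, |l₁ − l₂| ≤ L ≤ l₁ + l₂.
So L can be 1, 2, 3.
The maximum is L = 3, with |L_tot| = ℏ√(3·4) = 2√3 ℏ.
The minimum angle with z is arccos(3/√12) ≈ 30.0°.

θ_min ≈ 30.0°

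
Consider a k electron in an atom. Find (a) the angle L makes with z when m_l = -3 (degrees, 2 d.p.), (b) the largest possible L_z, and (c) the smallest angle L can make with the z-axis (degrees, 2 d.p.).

The letter k corresponds to l = 7.
For m_l = -3: cos θ = -3/√56, θ ≈ 113.63°.
L_z,max = lℏ = 7ℏ.
cos θ_min = 7/√56, so θ_min ≈ 20.70°.

θ(m_l=-3) ≈ 113.63°; L_z,max = 7ℏ; θ_min ≈ 20.70°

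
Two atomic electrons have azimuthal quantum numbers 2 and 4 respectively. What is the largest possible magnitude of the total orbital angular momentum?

|L_tot|_max = √42 ℏ ≈ 6.481ℏ

L runs from |2 − 4| = 2 to 2 + 4 = 6.
So L can be 2, 3, 4, 5, 6.
The largest magnitude corresponds to L = 6: |L_tot| = ℏ√(6·7) = √42 ℏ.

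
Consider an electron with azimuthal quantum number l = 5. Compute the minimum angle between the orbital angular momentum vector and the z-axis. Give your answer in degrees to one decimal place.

θ_min ≈ 24.1°

|L| = √(l(l+1)) ℏ = √30 ℏ.
The smallest angle corresponds to the largest L_z, i.e. m_l = l = 5, giving L_z = 5ℏ.
cos θ_min = 5/√30, so θ_min ≈ 24.1°.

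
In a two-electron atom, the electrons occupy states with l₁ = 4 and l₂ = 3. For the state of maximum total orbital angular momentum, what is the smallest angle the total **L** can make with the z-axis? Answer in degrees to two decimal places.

L runs from |4 − 3| = 1 to 4 + 3 = 7.
Allowed values: L = 1, 2, 3, 4, 5, 6, 7.
The maximum is L = 7, with |L_tot| = ℏ√(7·8) = 2√14 ℏ.
The minimum angle with z is arccos(7/√56) ≈ 20.70°.

θ_min ≈ 20.70°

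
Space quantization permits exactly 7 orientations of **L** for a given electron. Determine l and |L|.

Since there are 2l+1 = 7 values of m_l, l = 3.
Then |L| = √(l(l+1)) ℏ = 2√3 ℏ.

l = 3, |L| = 2√3 ℏ ≈ 3.464ℏ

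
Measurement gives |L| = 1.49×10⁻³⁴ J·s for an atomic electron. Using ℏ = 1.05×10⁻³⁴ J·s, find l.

In units of ℏ, |L| ≈ 1.419.
l(l+1) ≈ 1.419² ≈ 2.01, so l = 1.

l = 1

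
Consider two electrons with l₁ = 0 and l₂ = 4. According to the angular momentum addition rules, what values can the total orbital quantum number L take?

L = 4

L runs from |0 − 4| = 4 to 0 + 4 = 4.
L ∈ {4}.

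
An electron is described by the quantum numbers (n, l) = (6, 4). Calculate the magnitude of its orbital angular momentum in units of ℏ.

|L| = 2√5 ℏ ≈ 4.472ℏ

|L| = ℏ√(l(l+1)) = ℏ√(4·5) = 2√5 ℏ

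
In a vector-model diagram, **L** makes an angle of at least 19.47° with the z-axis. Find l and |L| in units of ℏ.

l = 8, |L| = 6√2 ℏ ≈ 8.485ℏ

cos θ_min = l/√(l(l+1)) = √(l/(l+1)), so l/(l+1) = cos²(19.47°) = 0.8889.
l = cos²θ/sin²θ ≈ 8.
Then |L| = ℏ√(8·9) = 6√2 ℏ.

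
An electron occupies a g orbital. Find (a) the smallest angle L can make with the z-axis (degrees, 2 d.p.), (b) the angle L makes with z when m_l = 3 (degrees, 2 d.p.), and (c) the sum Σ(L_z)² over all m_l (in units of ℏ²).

The letter g corresponds to l = 4.
cos θ_min = 4/√20, so θ_min ≈ 26.57°.
For m_l = 3: cos θ = 3/√20, θ ≈ 47.87°.
Σ m_l² = 60, so Σ(L_z)² = 60 ℏ².

θ_min ≈ 26.57°; θ(m_l=3) ≈ 47.87°; Σ(L_z)² = 60 ℏ²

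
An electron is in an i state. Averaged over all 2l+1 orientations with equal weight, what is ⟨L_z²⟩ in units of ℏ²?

An i state has l = 6.
m_l ∈ {-6, -5, -4, -3, -2, -1, 0, 1, 2, 3, 4, 5, 6}.
⟨L_z²⟩ = ℏ²·l(l+1)/3 = 14ℏ².

⟨L_z²⟩ = 14 ℏ²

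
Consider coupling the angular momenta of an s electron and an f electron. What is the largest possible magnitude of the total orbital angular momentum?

By the triangle rule, |l₁ − l₂| ≤ L ≤ l₁ + l₂.
Allowed values: L = 3.
The largest magnitude corresponds to L = 3: |L_tot| = ℏ√(3·4) = 2√3 ℏ.

|L_tot|_max = 2√3 ℏ ≈ 3.464ℏ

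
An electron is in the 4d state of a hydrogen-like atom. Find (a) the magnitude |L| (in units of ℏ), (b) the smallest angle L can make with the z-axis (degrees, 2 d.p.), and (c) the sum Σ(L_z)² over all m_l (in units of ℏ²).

|L| = √6 ℏ ≈ 2.449ℏ; θ_min ≈ 35.26°; Σ(L_z)² = 10 ℏ²

For 4d, l = 2.
|L| = ℏ√(2·3) = √6 ℏ ≈ 2.449ℏ.
cos θ_min = 2/√6, so θ_min ≈ 35.26°.
Σ m_l² = 10, so Σ(L_z)² = 10 ℏ².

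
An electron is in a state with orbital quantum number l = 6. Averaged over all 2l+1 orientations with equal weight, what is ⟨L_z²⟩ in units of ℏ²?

m_l runs from −6 to 6, i.e. {-6, -5, -4, -3, -2, -1, 0, 1, 2, 3, 4, 5, 6}.
⟨L_z²⟩ = ℏ²·l(l+1)/3 = 14ℏ².

⟨L_z²⟩ = 14 ℏ²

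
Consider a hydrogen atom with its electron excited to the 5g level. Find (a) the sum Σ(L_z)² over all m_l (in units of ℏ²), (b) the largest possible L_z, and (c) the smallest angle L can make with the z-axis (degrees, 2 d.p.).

Σ(L_z)² = 60 ℏ²; L_z,max = 4ℏ; θ_min ≈ 26.57°

The 5g level has l = 4.
Σ m_l² = 60, so Σ(L_z)² = 60 ℏ².
L_z,max = lℏ = 4ℏ.
cos θ_min = 4/√20, so θ_min ≈ 26.57°.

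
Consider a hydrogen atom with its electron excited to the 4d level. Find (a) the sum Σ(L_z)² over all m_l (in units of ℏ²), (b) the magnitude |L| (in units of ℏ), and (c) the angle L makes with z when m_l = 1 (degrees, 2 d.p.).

Σ(L_z)² = 10 ℏ²; |L| = √6 ℏ ≈ 2.449ℏ; θ(m_l=1) ≈ 65.91°

The 4d level has l = 2.
Σ m_l² = 10, so Σ(L_z)² = 10 ℏ².
|L| = ℏ√(2·3) = √6 ℏ ≈ 2.449ℏ.
For m_l = 1: cos θ = 1/√6, θ ≈ 65.91°.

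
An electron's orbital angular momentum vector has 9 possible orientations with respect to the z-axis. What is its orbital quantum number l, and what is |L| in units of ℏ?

9 = 2l + 1, so l = (9−1)/2 = 4.
Then |L| = √(l(l+1)) ℏ = 2√5 ℏ.

l = 4, |L| = 2√5 ℏ ≈ 4.472ℏ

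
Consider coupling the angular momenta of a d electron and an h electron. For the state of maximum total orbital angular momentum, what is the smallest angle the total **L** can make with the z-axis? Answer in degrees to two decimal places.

The total orbital quantum number L ranges from |l₁ − l₂| to l₁ + l₂ in integer steps.
So L can be 3, 4, 5, 6, 7.
The maximum is L = 7, with |L_tot| = ℏ√(7·8) = 2√14 ℏ.
The minimum angle with z is arccos(7/√56) ≈ 20.70°.

θ_min ≈ 20.70°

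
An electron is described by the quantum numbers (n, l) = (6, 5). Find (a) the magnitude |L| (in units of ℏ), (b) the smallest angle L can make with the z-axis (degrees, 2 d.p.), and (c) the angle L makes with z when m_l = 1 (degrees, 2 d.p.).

|L| = √30 ℏ ≈ 5.477ℏ; θ_min ≈ 24.09°; θ(m_l=1) ≈ 79.48°

|L| = ℏ√(5·6) = √30 ℏ ≈ 5.477ℏ.
cos θ_min = 5/√30, so θ_min ≈ 24.09°.
For m_l = 1: cos θ = 1/√30, θ ≈ 79.48°.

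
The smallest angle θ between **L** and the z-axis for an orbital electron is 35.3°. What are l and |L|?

l = 2, |L| = √6 ℏ ≈ 2.449ℏ

At minimum angle, m_l = l, so cos θ = l/√(l(l+1)); cos²θ = l/(l+1) = 0.6661.
Solving: l = 2.
Then |L| = ℏ√(2·3) = √6 ℏ.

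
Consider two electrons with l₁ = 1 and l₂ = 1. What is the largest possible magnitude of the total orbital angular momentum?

|L_tot|_max = √6 ℏ ≈ 2.449ℏ

L runs from |1 − 1| = 0 to 1 + 1 = 2.
L ∈ {0, 1, 2}.
The largest magnitude corresponds to L = 2: |L_tot| = ℏ√(2·3) = √6 ℏ.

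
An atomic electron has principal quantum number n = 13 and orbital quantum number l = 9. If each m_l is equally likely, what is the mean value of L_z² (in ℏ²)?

m_l runs from −9 to 9, i.e. {-9, -8, -7, -6, -5, -4, -3, -2, -1, 0, 1, 2, 3, 4, 5, 6, 7, 8, 9}.
⟨L_z²⟩ = ℏ²·(Σ m_l²)/(2l+1) = ℏ²·570/19 = 30ℏ².

⟨L_z²⟩ = 30 ℏ²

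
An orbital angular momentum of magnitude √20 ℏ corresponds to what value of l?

|L| = ℏ√(l(l+1)), so l(l+1) = 20.
The positive root is l = 4.

l = 4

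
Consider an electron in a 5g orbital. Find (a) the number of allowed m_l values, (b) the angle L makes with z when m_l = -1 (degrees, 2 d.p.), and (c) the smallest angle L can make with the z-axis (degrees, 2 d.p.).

For 5g, l = 4.
There are 2l+1 = 9 values of m_l.
For m_l = -1: cos θ = -1/√20, θ ≈ 102.92°.
cos θ_min = 4/√20, so θ_min ≈ 26.57°.

9 values; θ(m_l=-1) ≈ 102.92°; θ_min ≈ 26.57°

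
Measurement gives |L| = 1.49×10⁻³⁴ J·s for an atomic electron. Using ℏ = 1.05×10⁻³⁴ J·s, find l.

|L|/ℏ = (1.49×10⁻³⁴)/(1.05×10⁻³⁴) ≈ 1.419.
l(l+1) ≈ 1.419² ≈ 2.01, so l = 1.

l = 1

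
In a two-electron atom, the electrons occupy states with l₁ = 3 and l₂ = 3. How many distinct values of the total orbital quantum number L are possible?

7

By the triangle rule, |l₁ − l₂| ≤ L ≤ l₁ + l₂.
Allowed values: L = 0, 1, 2, 3, 4, 5, 6.
That is 7 values.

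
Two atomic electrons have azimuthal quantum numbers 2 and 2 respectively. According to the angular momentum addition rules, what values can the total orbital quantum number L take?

Angular momentum addition gives L = |l₁ − l₂|, …, l₁ + l₂.
Allowed values: L = 0, 1, 2, 3, 4.

L = 0, 1, 2, 3, 4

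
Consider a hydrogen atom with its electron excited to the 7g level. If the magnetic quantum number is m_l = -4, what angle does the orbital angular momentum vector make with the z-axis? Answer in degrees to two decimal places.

The 7g level has l = 4.
|L| = ℏ√(l(l+1)) = 2√5 ℏ.
L_z = m_l ℏ = −4ℏ.
cos θ = L_z/|L| = -4/√20, so θ ≈ 153.43°.

θ ≈ 153.43°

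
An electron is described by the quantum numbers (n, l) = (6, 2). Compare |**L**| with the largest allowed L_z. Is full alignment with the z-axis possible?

|L| = √6 ℏ ≈ 2.4495ℏ, while L_z,max = lℏ = 2ℏ.
Since |L| > L_z,max, the vector can never point exactly along z; the closest it comes is θ_min = arccos(2/√6) ≈ 35.3°.

No: L_z,max = 2ℏ < |L| = √6 ℏ ≈ 2.449ℏ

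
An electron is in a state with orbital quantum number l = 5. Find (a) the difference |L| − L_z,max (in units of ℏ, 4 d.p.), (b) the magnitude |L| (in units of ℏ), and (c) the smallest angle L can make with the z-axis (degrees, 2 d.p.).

|L| − L_z,max = (√30 − 5)ℏ ≈ 0.4772ℏ.
|L| = ℏ√(5·6) = √30 ℏ ≈ 5.477ℏ.
cos θ_min = 5/√30, so θ_min ≈ 24.09°.

|L|−L_z,max ≈ 0.4772ℏ; |L| = √30 ℏ ≈ 5.477ℏ; θ_min ≈ 24.09°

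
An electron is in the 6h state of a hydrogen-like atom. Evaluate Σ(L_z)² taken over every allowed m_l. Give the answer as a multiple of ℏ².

6h means n = 6, l = 5.
The allowed m_l values are -5, -4, -3, -2, -1, 0, 1, 2, 3, 4, 5.
Σ m_l² = 2·(1 + 4 + 9 + 16 + 25) = 110.

Σ(L_z)² = 110 ℏ²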